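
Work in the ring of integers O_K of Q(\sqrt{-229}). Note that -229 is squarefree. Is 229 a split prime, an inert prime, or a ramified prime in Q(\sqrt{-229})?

229 is ramified

Since -229 ≢ 1 mod 4, the ring of integers is ℤ[√-229] with discriminant 4·(-229) = -916.
Ramification test: 229 | -916. The prime 229 ramifies in K.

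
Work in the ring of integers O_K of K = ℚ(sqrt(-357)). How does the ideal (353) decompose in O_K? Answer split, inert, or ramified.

-357 mod 4 = 3, hence disc K = 4·(-357) = -1428 and O_K = ℤ[√-357].
353 ∤ -1428, so 353 is unramified.
Euler's criterion: (-357)^176 mod 353 = 1. Thus (-357|353) = 1.
d is a quadratic residue mod p, hence 353 splits in O_K.

split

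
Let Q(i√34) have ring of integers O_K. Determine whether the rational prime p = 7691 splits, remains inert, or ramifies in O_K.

remains prime (inert)

-34 mod 4 = 2, hence disc K = 4·(-34) = -136 and O_K = ℤ[√-34].
Since gcd(7691, -136) = 1 the prime 7691 does not ramify.
Compute (-34/7691) via Euler: 7657^((7691-1)/2) mod 7691 = 7690, so (-34/7691) = -1.
(-34/7691) = -1, so 7691 is inert.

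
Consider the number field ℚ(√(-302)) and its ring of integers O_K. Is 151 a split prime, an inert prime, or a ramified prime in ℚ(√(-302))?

ramified

d = -302 ≡ 2 (mod 4), so O_K = ℤ[√-302] and disc(K) = 4d = -1208.
151 divides disc(K) = -1208, so 151 ramifies.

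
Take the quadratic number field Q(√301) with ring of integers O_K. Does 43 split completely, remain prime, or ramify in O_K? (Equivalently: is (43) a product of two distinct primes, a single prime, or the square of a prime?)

d = 301 ≡ 1 (mod 4), so O_K = ℤ[(1+√301)/2] and disc(K) = d = 301.
43 divides disc(K) = 301, so 43 ramifies.

p ramifies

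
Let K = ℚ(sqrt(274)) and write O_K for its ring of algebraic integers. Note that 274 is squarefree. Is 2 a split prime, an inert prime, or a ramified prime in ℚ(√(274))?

ramifies in O_K

d = 274 ≡ 2 (mod 4), so O_K = ℤ[√274] and disc(K) = 4d = 1096.
2 divides disc(K) = 1096, so 2 ramifies.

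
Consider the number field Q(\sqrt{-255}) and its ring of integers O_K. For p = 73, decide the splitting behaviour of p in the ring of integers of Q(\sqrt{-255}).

splits completely

-255 mod 4 = 1, hence disc K = -255 and O_K = ℤ[(1+√-255)/2].
73 ∤ -255, so 73 is unramified.
Euler's criterion: (-255)^36 mod 73 = 1. Thus (-255|73) = 1.
Legendre symbol 1 ⇒ 73 is split.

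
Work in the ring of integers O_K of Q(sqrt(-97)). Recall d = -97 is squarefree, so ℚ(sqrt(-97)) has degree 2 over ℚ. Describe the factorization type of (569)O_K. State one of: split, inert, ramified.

-97 mod 4 = 3, hence disc K = 4·(-97) = -388 and O_K = ℤ[√-97].
569 ∤ -388, so 569 is unramified.
Legendre symbol by Euler's criterion: (-97/569) ≡ (-97)^284 ≡ 568 (mod 569), i.e. (-97/569) = -1.
(-97/569) = -1, so 569 is inert.

remains prime (inert)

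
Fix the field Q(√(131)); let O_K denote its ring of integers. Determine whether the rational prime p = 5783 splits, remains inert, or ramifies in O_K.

131 mod 4 = 3, hence disc K = 4·131 = 524 and O_K = ℤ[√131].
disc(K) = 524 is not divisible by 5783; 5783 is unramified.
Legendre symbol by Euler's criterion: (131/5783) ≡ 131^2891 ≡ 1 (mod 5783), i.e. (131/5783) = 1.
(131/5783) = 1, so 5783 splits.

split — (5783) = 𝔭₁𝔭₂ with 𝔭₁ ≠ 𝔭₂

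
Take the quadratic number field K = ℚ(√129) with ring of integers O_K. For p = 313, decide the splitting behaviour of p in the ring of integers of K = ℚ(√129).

d = 129 ≡ 1 (mod 4), so O_K = ℤ[(1+√129)/2] and disc(K) = d = 129.
disc(K) = 129 is not divisible by 313; 313 is unramified.
(129/313) = 129^156 mod 313 = 312, giving Legendre symbol -1.
d is a non-residue mod p, hence 313 remains inert in O_K.

inert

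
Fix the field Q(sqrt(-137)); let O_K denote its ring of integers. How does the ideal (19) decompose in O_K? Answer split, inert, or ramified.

p is inert

Since -137 ≢ 1 mod 4, the ring of integers is ℤ[√-137] with discriminant 4·(-137) = -548.
disc(K) = -548 is not divisible by 19; 19 is unramified.
Legendre symbol by Euler's criterion: (-137/19) ≡ (-137)^9 ≡ 18 (mod 19), i.e. (-137/19) = -1.
(-137/19) = -1, so 19 is inert.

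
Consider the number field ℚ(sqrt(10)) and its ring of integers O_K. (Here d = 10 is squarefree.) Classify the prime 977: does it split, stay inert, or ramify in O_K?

d = 10 ≡ 2 (mod 4), so O_K = ℤ[√10] and disc(K) = 4d = 40.
Since gcd(977, 40) = 1 the prime 977 does not ramify.
Legendre symbol by Euler's criterion: (10/977) ≡ 10^488 ≡ 976 (mod 977), i.e. (10/977) = -1.
d is a non-residue mod p, hence 977 remains inert in O_K.

977 remains inert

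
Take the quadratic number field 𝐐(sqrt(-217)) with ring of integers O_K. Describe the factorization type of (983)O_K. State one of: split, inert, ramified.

p is inert

-217 mod 4 = 3, hence disc K = 4·(-217) = -868 and O_K = ℤ[√-217].
983 ∤ -868, so 983 is unramified.
Euler's criterion: (-217)^491 mod 983 = 982. Thus (-217|983) = -1.
Legendre symbol -1 ⇒ 983 is inert.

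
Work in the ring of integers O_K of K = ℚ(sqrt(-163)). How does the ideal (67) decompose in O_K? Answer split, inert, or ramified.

inert — (67) stays prime in O_K

d = -163 ≡ 1 (mod 4), so O_K = ℤ[(1+√-163)/2] and disc(K) = d = -163.
disc(K) = -163 is not divisible by 67; 67 is unramified.
Legendre symbol by Euler's criterion: (-163/67) ≡ (-163)^33 ≡ 66 (mod 67), i.e. (-163/67) = -1.
Legendre symbol -1 ⇒ 67 is inert.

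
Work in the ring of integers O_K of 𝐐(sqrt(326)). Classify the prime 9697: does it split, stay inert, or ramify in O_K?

326 mod 4 = 2, hence disc K = 4·326 = 1304 and O_K = ℤ[√326].
Since gcd(9697, 1304) = 1 the prime 9697 does not ramify.
Legendre symbol by Euler's criterion: (326/9697) ≡ 326^4848 ≡ 9696 (mod 9697), i.e. (326/9697) = -1.
Legendre symbol -1 ⇒ 9697 is inert.

p is inert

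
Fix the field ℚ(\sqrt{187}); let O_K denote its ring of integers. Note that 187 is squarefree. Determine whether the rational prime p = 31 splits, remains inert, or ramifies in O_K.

31 splits in O_K

187 mod 4 = 3, hence disc K = 4·187 = 748 and O_K = ℤ[√187].
disc(K) = 748 is not divisible by 31; 31 is unramified.
Legendre symbol by Euler's criterion: (187/31) ≡ 187^15 ≡ 1 (mod 31), i.e. (187/31) = 1.
d is a quadratic residue mod p, hence 31 splits in O_K.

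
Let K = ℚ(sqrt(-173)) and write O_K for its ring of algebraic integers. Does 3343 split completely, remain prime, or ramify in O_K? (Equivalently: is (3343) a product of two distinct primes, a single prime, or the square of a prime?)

inert — (3343) stays prime in O_K

d = -173 ≡ 3 (mod 4), so O_K = ℤ[√-173] and disc(K) = 4d = -692.
disc(K) = -692 is not divisible by 3343; 3343 is unramified.
Compute (-173/3343) via Euler: 3170^((3343-1)/2) mod 3343 = 3342, so (-173/3343) = -1.
d is a non-residue mod p, hence 3343 remains inert in O_K.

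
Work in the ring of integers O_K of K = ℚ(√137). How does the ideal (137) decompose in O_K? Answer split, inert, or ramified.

ramifies in O_K

Since 137 ≡ 1 mod 4, the ring of integers is ℤ[(1+√137)/2] with discriminant 137.
137 divides disc(K) = 137, so 137 ramifies.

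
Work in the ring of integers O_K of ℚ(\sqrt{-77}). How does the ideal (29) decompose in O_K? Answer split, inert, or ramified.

inert — (29) stays prime in O_K

Since -77 ≢ 1 mod 4, the ring of integers is ℤ[√-77] with discriminant 4·(-77) = -308.
Since gcd(29, -308) = 1 the prime 29 does not ramify.
Legendre symbol by Euler's criterion: (-77/29) ≡ (-77)^14 ≡ 28 (mod 29), i.e. (-77/29) = -1.
(-77/29) = -1, so 29 is inert.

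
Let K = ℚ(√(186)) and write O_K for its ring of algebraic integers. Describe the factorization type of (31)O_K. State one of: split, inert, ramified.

d = 186 ≡ 2 (mod 4), so O_K = ℤ[√186] and disc(K) = 4d = 744.
disc(K) = 744 = 31·24, so p = 31 is ramified.

ramified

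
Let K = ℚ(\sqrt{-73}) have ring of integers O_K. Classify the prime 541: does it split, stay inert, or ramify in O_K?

remains prime (inert)

d = -73 ≡ 3 (mod 4), so O_K = ℤ[√-73] and disc(K) = 4d = -292.
Since gcd(541, -292) = 1 the prime 541 does not ramify.
Compute (-73/541) via Euler: 468^((541-1)/2) mod 541 = 540, so (-73/541) = -1.
Legendre symbol -1 ⇒ 541 is inert.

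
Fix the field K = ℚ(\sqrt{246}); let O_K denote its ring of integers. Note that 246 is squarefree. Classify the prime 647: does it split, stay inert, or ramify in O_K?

d = 246 ≡ 2 (mod 4), so O_K = ℤ[√246] and disc(K) = 4d = 984.
Since gcd(647, 984) = 1 the prime 647 does not ramify.
Legendre symbol by Euler's criterion: (246/647) ≡ 246^323 ≡ 1 (mod 647), i.e. (246/647) = 1.
d is a quadratic residue mod p, hence 647 splits in O_K.

p splits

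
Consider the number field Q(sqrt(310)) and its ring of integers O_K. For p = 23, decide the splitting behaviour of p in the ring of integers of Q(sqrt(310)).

remains prime (inert)

Since 310 ≢ 1 mod 4, the ring of integers is ℤ[√310] with discriminant 4·310 = 1240.
23 ∤ 1240, so 23 is unramified.
Compute (310/23) via Euler: 11^((23-1)/2) mod 23 = 22, so (310/23) = -1.
(310/23) = -1, so 23 is inert.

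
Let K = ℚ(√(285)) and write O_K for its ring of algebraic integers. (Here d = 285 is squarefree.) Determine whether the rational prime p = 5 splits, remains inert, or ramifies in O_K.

ramifies in O_K

d = 285 ≡ 1 (mod 4), so O_K = ℤ[(1+√285)/2] and disc(K) = d = 285.
5 divides disc(K) = 285, so 5 ramifies.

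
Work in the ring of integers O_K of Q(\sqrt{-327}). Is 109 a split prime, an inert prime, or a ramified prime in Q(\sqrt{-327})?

p ramifies

-327 mod 4 = 1, hence disc K = -327 and O_K = ℤ[(1+√-327)/2].
Ramification test: 109 | -327. The prime 109 ramifies in K.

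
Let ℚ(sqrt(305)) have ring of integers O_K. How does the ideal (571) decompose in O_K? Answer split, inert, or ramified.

305 mod 4 = 1, hence disc K = 305 and O_K = ℤ[(1+√305)/2].
Since gcd(571, 305) = 1 the prime 571 does not ramify.
Compute (305/571) via Euler: 305^((571-1)/2) mod 571 = 1, so (305/571) = 1.
(305/571) = 1, so 571 splits.

p splits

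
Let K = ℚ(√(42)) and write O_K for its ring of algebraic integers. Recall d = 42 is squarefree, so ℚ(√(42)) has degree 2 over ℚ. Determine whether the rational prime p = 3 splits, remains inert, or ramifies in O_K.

ramified — (3) = 𝔭²

d = 42 ≡ 2 (mod 4), so O_K = ℤ[√42] and disc(K) = 4d = 168.
Ramification test: 3 | 168. The prime 3 ramifies in K.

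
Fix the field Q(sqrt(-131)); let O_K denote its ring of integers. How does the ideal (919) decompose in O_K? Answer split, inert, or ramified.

919 remains inert

d = -131 ≡ 1 (mod 4), so O_K = ℤ[(1+√-131)/2] and disc(K) = d = -131.
disc(K) = -131 is not divisible by 919; 919 is unramified.
Legendre symbol by Euler's criterion: (-131/919) ≡ (-131)^459 ≡ 918 (mod 919), i.e. (-131/919) = -1.
d is a non-residue mod p, hence 919 remains inert in O_K.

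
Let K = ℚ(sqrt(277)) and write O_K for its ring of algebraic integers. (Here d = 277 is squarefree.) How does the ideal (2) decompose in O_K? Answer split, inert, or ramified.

2 remains inert

d = 277 ≡ 1 (mod 4), so O_K = ℤ[(1+√277)/2] and disc(K) = d = 277.
disc(K) = 277 is not divisible by 2; 2 is unramified.
For p = 2 with d ≡ 1 (mod 4): d mod 8 = 5, so 2 is inert.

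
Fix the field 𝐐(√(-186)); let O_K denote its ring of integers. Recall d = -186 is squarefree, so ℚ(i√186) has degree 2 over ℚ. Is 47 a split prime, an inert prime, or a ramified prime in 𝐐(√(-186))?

-186 mod 4 = 2, hence disc K = 4·(-186) = -744 and O_K = ℤ[√-186].
disc(K) = -744 is not divisible by 47; 47 is unramified.
(-186/47) = 2^23 mod 47 = 1, giving Legendre symbol 1.
d is a quadratic residue mod p, hence 47 splits in O_K.

split — (47) = 𝔭₁𝔭₂ with 𝔭₁ ≠ 𝔭₂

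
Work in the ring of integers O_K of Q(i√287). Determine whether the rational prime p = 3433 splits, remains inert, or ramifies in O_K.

-287 mod 4 = 1, hence disc K = -287 and O_K = ℤ[(1+√-287)/2].
Since gcd(3433, -287) = 1 the prime 3433 does not ramify.
Legendre symbol by Euler's criterion: (-287/3433) ≡ (-287)^1716 ≡ 1 (mod 3433), i.e. (-287/3433) = 1.
d is a quadratic residue mod p, hence 3433 splits in O_K.

split — (3433) = 𝔭₁𝔭₂ with 𝔭₁ ≠ 𝔭₂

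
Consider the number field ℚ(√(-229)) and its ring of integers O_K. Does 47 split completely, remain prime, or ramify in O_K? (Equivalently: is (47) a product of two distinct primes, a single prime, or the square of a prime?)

d = -229 ≡ 3 (mod 4), so O_K = ℤ[√-229] and disc(K) = 4d = -916.
disc(K) = -916 is not divisible by 47; 47 is unramified.
Euler's criterion: (-229)^23 mod 47 = 1. Thus (-229|47) = 1.
Legendre symbol 1 ⇒ 47 is split.

split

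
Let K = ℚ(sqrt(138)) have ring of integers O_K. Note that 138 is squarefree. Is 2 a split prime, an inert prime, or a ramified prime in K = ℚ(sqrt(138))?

ramifies in O_K

138 mod 4 = 2, hence disc K = 4·138 = 552 and O_K = ℤ[√138].
2 divides disc(K) = 552, so 2 ramifies.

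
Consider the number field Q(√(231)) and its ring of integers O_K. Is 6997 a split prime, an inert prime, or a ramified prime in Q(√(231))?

231 mod 4 = 3, hence disc K = 4·231 = 924 and O_K = ℤ[√231].
6997 ∤ 924, so 6997 is unramified.
(231/6997) = 231^3498 mod 6997 = 1, giving Legendre symbol 1.
d is a quadratic residue mod p, hence 6997 splits in O_K.

6997 splits in O_K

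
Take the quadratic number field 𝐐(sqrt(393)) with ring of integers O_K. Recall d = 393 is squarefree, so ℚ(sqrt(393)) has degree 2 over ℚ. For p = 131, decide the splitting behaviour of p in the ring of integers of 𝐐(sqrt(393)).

d = 393 ≡ 1 (mod 4), so O_K = ℤ[(1+√393)/2] and disc(K) = d = 393.
disc(K) = 393 = 131·3, so p = 131 is ramified.

131 is ramified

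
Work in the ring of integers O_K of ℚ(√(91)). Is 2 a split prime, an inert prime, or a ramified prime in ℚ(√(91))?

p ramifies

d = 91 ≡ 3 (mod 4), so O_K = ℤ[√91] and disc(K) = 4d = 364.
2 divides disc(K) = 364, so 2 ramifies.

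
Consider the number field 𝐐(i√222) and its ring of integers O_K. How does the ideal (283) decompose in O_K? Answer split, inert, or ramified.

-222 mod 4 = 2, hence disc K = 4·(-222) = -888 and O_K = ℤ[√-222].
disc(K) = -888 is not divisible by 283; 283 is unramified.
Euler's criterion: (-222)^141 mod 283 = 1. Thus (-222|283) = 1.
(-222/283) = 1, so 283 splits.

split — (283) = 𝔭₁𝔭₂ with 𝔭₁ ≠ 𝔭₂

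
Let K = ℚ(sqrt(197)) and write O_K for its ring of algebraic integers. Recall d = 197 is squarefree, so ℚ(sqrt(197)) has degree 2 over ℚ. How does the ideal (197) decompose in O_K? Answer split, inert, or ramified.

Since 197 ≡ 1 mod 4, the ring of integers is ℤ[(1+√197)/2] with discriminant 197.
disc(K) = 197 = 197·1, so p = 197 is ramified.

p ramifies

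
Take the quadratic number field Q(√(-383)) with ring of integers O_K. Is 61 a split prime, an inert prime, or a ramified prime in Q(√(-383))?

-383 mod 4 = 1, hence disc K = -383 and O_K = ℤ[(1+√-383)/2].
61 ∤ -383, so 61 is unramified.
(-383/61) = 44^30 mod 61 = 60, giving Legendre symbol -1.
Legendre symbol -1 ⇒ 61 is inert.

inert — (61) stays prime in O_K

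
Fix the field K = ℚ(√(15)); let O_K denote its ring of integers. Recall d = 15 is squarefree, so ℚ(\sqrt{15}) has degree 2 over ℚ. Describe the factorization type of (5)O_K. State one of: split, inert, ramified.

Since 15 ≢ 1 mod 4, the ring of integers is ℤ[√15] with discriminant 4·15 = 60.
Ramification test: 5 | 60. The prime 5 ramifies in K.

p ramifies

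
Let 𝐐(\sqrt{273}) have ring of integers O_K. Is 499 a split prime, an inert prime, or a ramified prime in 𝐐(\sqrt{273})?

499 remains inert

Since 273 ≡ 1 mod 4, the ring of integers is ℤ[(1+√273)/2] with discriminant 273.
disc(K) = 273 is not divisible by 499; 499 is unramified.
(273/499) = 273^249 mod 499 = 498, giving Legendre symbol -1.
Legendre symbol -1 ⇒ 499 is inert.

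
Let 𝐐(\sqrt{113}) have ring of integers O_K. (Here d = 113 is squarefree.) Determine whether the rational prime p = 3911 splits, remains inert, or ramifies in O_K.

Since 113 ≡ 1 mod 4, the ring of integers is ℤ[(1+√113)/2] with discriminant 113.
disc(K) = 113 is not divisible by 3911; 3911 is unramified.
Compute (113/3911) via Euler: 113^((3911-1)/2) mod 3911 = 1, so (113/3911) = 1.
(113/3911) = 1, so 3911 splits.

split — (3911) = 𝔭₁𝔭₂ with 𝔭₁ ≠ 𝔭₂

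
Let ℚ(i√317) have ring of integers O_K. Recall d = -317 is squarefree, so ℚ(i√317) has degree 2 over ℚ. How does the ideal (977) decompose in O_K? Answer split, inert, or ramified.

split — (977) = 𝔭₁𝔭₂ with 𝔭₁ ≠ 𝔭₂

-317 mod 4 = 3, hence disc K = 4·(-317) = -1268 and O_K = ℤ[√-317].
disc(K) = -1268 is not divisible by 977; 977 is unramified.
Legendre symbol by Euler's criterion: (-317/977) ≡ (-317)^488 ≡ 1 (mod 977), i.e. (-317/977) = 1.
(-317/977) = 1, so 977 splits.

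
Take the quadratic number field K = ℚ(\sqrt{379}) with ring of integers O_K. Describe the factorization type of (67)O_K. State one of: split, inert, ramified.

remains prime (inert)

379 mod 4 = 3, hence disc K = 4·379 = 1516 and O_K = ℤ[√379].
disc(K) = 1516 is not divisible by 67; 67 is unramified.
Euler's criterion: 379^33 mod 67 = 66. Thus (379|67) = -1.
Legendre symbol -1 ⇒ 67 is inert.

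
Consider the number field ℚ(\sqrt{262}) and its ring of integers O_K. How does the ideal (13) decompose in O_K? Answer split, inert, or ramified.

Since 262 ≢ 1 mod 4, the ring of integers is ℤ[√262] with discriminant 4·262 = 1048.
Since gcd(13, 1048) = 1 the prime 13 does not ramify.
(262/13) = 2^6 mod 13 = 12, giving Legendre symbol -1.
(262/13) = -1, so 13 is inert.

remains prime (inert)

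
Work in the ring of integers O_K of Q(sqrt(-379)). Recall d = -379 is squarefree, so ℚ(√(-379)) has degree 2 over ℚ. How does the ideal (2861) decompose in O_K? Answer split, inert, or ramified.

2861 remains inert

-379 mod 4 = 1, hence disc K = -379 and O_K = ℤ[(1+√-379)/2].
Since gcd(2861, -379) = 1 the prime 2861 does not ramify.
Compute (-379/2861) via Euler: 2482^((2861-1)/2) mod 2861 = 2860, so (-379/2861) = -1.
d is a non-residue mod p, hence 2861 remains inert in O_K.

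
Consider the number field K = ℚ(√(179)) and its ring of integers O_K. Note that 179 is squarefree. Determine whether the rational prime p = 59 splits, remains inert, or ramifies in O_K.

remains prime (inert)

d = 179 ≡ 3 (mod 4), so O_K = ℤ[√179] and disc(K) = 4d = 716.
Since gcd(59, 716) = 1 the prime 59 does not ramify.
Euler's criterion: 179^29 mod 59 = 58. Thus (179|59) = -1.
(179/59) = -1, so 59 is inert.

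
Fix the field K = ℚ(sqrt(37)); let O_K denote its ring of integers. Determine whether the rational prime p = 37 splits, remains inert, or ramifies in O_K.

ramified

37 mod 4 = 1, hence disc K = 37 and O_K = ℤ[(1+√37)/2].
Ramification test: 37 | 37. The prime 37 ramifies in K.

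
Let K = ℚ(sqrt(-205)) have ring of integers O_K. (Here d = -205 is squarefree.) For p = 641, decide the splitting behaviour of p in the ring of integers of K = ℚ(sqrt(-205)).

Since -205 ≢ 1 mod 4, the ring of integers is ℤ[√-205] with discriminant 4·(-205) = -820.
641 ∤ -820, so 641 is unramified.
Euler's criterion: (-205)^320 mod 641 = 640. Thus (-205|641) = -1.
Legendre symbol -1 ⇒ 641 is inert.

remains prime (inert)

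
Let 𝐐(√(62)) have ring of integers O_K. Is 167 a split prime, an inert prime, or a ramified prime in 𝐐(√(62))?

split — (167) = 𝔭₁𝔭₂ with 𝔭₁ ≠ 𝔭₂

62 mod 4 = 2, hence disc K = 4·62 = 248 and O_K = ℤ[√62].
Since gcd(167, 248) = 1 the prime 167 does not ramify.
Euler's criterion: 62^83 mod 167 = 1. Thus (62|167) = 1.
(62/167) = 1, so 167 splits.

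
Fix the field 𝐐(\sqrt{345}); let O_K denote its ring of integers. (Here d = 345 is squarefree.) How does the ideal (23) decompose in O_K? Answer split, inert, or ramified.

ramifies in O_K

345 mod 4 = 1, hence disc K = 345 and O_K = ℤ[(1+√345)/2].
Ramification test: 23 | 345. The prime 23 ramifies in K.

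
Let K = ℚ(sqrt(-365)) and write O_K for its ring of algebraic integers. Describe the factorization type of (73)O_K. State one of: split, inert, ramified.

d = -365 ≡ 3 (mod 4), so O_K = ℤ[√-365] and disc(K) = 4d = -1460.
73 divides disc(K) = -1460, so 73 ramifies.

ramified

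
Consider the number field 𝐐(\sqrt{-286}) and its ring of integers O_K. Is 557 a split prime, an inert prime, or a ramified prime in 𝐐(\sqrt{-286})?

Since -286 ≢ 1 mod 4, the ring of integers is ℤ[√-286] with discriminant 4·(-286) = -1144.
Since gcd(557, -1144) = 1 the prime 557 does not ramify.
Legendre symbol by Euler's criterion: (-286/557) ≡ (-286)^278 ≡ 556 (mod 557), i.e. (-286/557) = -1.
Legendre symbol -1 ⇒ 557 is inert.

p is inert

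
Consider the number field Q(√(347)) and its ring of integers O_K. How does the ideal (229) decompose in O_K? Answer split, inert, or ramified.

347 mod 4 = 3, hence disc K = 4·347 = 1388 and O_K = ℤ[√347].
disc(K) = 1388 is not divisible by 229; 229 is unramified.
Euler's criterion: 347^114 mod 229 = 1. Thus (347|229) = 1.
(347/229) = 1, so 229 splits.

p splits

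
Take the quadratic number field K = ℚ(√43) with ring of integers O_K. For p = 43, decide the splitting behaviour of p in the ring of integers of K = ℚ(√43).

43 mod 4 = 3, hence disc K = 4·43 = 172 and O_K = ℤ[√43].
disc(K) = 172 = 43·4, so p = 43 is ramified.

ramified — (43) = 𝔭²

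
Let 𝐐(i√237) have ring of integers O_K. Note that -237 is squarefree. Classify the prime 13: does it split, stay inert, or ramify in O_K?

splits completely

d = -237 ≡ 3 (mod 4), so O_K = ℤ[√-237] and disc(K) = 4d = -948.
Since gcd(13, -948) = 1 the prime 13 does not ramify.
(-237/13) = 10^6 mod 13 = 1, giving Legendre symbol 1.
Legendre symbol 1 ⇒ 13 is split.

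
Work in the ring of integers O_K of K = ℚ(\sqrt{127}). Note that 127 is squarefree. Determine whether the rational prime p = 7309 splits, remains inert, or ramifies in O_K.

d = 127 ≡ 3 (mod 4), so O_K = ℤ[√127] and disc(K) = 4d = 508.
Since gcd(7309, 508) = 1 the prime 7309 does not ramify.
Euler's criterion: 127^3654 mod 7309 = 1. Thus (127|7309) = 1.
d is a quadratic residue mod p, hence 7309 splits in O_K.

7309 splits in O_K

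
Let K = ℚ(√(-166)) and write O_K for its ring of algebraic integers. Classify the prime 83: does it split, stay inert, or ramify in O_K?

Since -166 ≢ 1 mod 4, the ring of integers is ℤ[√-166] with discriminant 4·(-166) = -664.
Ramification test: 83 | -664. The prime 83 ramifies in K.

ramified — (83) = 𝔭²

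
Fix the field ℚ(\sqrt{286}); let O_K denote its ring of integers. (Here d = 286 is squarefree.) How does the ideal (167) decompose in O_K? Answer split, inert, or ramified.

167 remains inert

d = 286 ≡ 2 (mod 4), so O_K = ℤ[√286] and disc(K) = 4d = 1144.
167 ∤ 1144, so 167 is unramified.
Legendre symbol by Euler's criterion: (286/167) ≡ 286^83 ≡ 166 (mod 167), i.e. (286/167) = -1.
Legendre symbol -1 ⇒ 167 is inert.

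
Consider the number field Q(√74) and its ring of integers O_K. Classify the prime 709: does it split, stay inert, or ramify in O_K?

split

74 mod 4 = 2, hence disc K = 4·74 = 296 and O_K = ℤ[√74].
Since gcd(709, 296) = 1 the prime 709 does not ramify.
(74/709) = 74^354 mod 709 = 1, giving Legendre symbol 1.
d is a quadratic residue mod p, hence 709 splits in O_K.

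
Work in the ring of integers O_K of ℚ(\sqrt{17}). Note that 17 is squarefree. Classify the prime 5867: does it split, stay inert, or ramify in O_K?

splits completely

d = 17 ≡ 1 (mod 4), so O_K = ℤ[(1+√17)/2] and disc(K) = d = 17.
Since gcd(5867, 17) = 1 the prime 5867 does not ramify.
(17/5867) = 17^2933 mod 5867 = 1, giving Legendre symbol 1.
(17/5867) = 1, so 5867 splits.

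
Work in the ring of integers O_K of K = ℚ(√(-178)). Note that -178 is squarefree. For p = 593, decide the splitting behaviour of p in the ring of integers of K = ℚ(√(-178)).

inert

Since -178 ≢ 1 mod 4, the ring of integers is ℤ[√-178] with discriminant 4·(-178) = -712.
Since gcd(593, -712) = 1 the prime 593 does not ramify.
Legendre symbol by Euler's criterion: (-178/593) ≡ (-178)^296 ≡ 592 (mod 593), i.e. (-178/593) = -1.
d is a non-residue mod p, hence 593 remains inert in O_K.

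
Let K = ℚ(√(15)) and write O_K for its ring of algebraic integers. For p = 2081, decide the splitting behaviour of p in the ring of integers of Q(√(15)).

2081 remains inert

Since 15 ≢ 1 mod 4, the ring of integers is ℤ[√15] with discriminant 4·15 = 60.
Since gcd(2081, 60) = 1 the prime 2081 does not ramify.
Euler's criterion: 15^1040 mod 2081 = 2080. Thus (15|2081) = -1.
Legendre symbol -1 ⇒ 2081 is inert.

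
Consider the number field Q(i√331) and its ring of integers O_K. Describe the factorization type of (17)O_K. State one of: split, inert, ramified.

splits completely

d = -331 ≡ 1 (mod 4), so O_K = ℤ[(1+√-331)/2] and disc(K) = d = -331.
Since gcd(17, -331) = 1 the prime 17 does not ramify.
Legendre symbol by Euler's criterion: (-331/17) ≡ (-331)^8 ≡ 1 (mod 17), i.e. (-331/17) = 1.
d is a quadratic residue mod p, hence 17 splits in O_K.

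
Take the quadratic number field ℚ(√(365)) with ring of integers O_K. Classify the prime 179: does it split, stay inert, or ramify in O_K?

inert — (179) stays prime in O_K

d = 365 ≡ 1 (mod 4), so O_K = ℤ[(1+√365)/2] and disc(K) = d = 365.
Since gcd(179, 365) = 1 the prime 179 does not ramify.
Euler's criterion: 365^89 mod 179 = 178. Thus (365|179) = -1.
Legendre symbol -1 ⇒ 179 is inert.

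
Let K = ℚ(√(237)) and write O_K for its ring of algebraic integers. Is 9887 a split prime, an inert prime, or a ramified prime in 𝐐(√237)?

splits completely

d = 237 ≡ 1 (mod 4), so O_K = ℤ[(1+√237)/2] and disc(K) = d = 237.
Since gcd(9887, 237) = 1 the prime 9887 does not ramify.
(237/9887) = 237^4943 mod 9887 = 1, giving Legendre symbol 1.
(237/9887) = 1, so 9887 splits.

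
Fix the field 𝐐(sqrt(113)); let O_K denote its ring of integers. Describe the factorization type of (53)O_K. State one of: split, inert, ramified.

Since 113 ≡ 1 mod 4, the ring of integers is ℤ[(1+√113)/2] with discriminant 113.
53 ∤ 113, so 53 is unramified.
Euler's criterion: 113^26 mod 53 = 1. Thus (113|53) = 1.
Legendre symbol 1 ⇒ 53 is split.

splits completely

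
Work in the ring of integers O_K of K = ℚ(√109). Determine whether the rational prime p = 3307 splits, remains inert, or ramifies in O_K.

inert

109 mod 4 = 1, hence disc K = 109 and O_K = ℤ[(1+√109)/2].
3307 ∤ 109, so 3307 is unramified.
Legendre symbol by Euler's criterion: (109/3307) ≡ 109^1653 ≡ 3306 (mod 3307), i.e. (109/3307) = -1.
d is a non-residue mod p, hence 3307 remains inert in O_K.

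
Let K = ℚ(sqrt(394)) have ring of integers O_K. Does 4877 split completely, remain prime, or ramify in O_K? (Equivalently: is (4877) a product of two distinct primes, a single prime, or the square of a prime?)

394 mod 4 = 2, hence disc K = 4·394 = 1576 and O_K = ℤ[√394].
Since gcd(4877, 1576) = 1 the prime 4877 does not ramify.
Compute (394/4877) via Euler: 394^((4877-1)/2) mod 4877 = 1, so (394/4877) = 1.
d is a quadratic residue mod p, hence 4877 splits in O_K.

split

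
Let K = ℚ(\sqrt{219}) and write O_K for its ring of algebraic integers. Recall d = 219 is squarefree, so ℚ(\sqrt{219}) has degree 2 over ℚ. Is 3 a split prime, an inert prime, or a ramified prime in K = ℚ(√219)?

Since 219 ≢ 1 mod 4, the ring of integers is ℤ[√219] with discriminant 4·219 = 876.
3 divides disc(K) = 876, so 3 ramifies.

p ramifies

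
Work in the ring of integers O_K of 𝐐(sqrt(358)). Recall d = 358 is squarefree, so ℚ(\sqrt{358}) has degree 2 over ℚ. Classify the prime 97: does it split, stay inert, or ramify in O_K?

d = 358 ≡ 2 (mod 4), so O_K = ℤ[√358] and disc(K) = 4d = 1432.
disc(K) = 1432 is not divisible by 97; 97 is unramified.
(358/97) = 67^48 mod 97 = 96, giving Legendre symbol -1.
(358/97) = -1, so 97 is inert.

inert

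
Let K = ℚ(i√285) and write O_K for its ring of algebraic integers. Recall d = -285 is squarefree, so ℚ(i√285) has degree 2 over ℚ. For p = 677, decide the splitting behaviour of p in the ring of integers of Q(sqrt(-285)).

Since -285 ≢ 1 mod 4, the ring of integers is ℤ[√-285] with discriminant 4·(-285) = -1140.
disc(K) = -1140 is not divisible by 677; 677 is unramified.
(-285/677) = 392^338 mod 677 = 676, giving Legendre symbol -1.
d is a non-residue mod p, hence 677 remains inert in O_K.

p is inert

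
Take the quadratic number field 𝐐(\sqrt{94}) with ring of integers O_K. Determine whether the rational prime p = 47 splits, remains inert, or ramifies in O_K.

ramified — (47) = 𝔭²

94 mod 4 = 2, hence disc K = 4·94 = 376 and O_K = ℤ[√94].
disc(K) = 376 = 47·8, so p = 47 is ramified.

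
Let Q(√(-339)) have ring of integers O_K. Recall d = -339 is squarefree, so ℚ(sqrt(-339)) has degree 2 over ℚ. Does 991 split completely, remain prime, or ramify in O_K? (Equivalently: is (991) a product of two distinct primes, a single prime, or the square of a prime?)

d = -339 ≡ 1 (mod 4), so O_K = ℤ[(1+√-339)/2] and disc(K) = d = -339.
Since gcd(991, -339) = 1 the prime 991 does not ramify.
(-339/991) = 652^495 mod 991 = 1, giving Legendre symbol 1.
Legendre symbol 1 ⇒ 991 is split.

991 splits in O_K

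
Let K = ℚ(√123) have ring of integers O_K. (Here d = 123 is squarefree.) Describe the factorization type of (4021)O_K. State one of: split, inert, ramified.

123 mod 4 = 3, hence disc K = 4·123 = 492 and O_K = ℤ[√123].
Since gcd(4021, 492) = 1 the prime 4021 does not ramify.
Legendre symbol by Euler's criterion: (123/4021) ≡ 123^2010 ≡ 4020 (mod 4021), i.e. (123/4021) = -1.
(123/4021) = -1, so 4021 is inert.

inert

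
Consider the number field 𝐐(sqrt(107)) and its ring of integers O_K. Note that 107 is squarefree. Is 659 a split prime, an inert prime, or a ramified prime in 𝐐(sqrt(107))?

Since 107 ≢ 1 mod 4, the ring of integers is ℤ[√107] with discriminant 4·107 = 428.
disc(K) = 428 is not divisible by 659; 659 is unramified.
Legendre symbol by Euler's criterion: (107/659) ≡ 107^329 ≡ 1 (mod 659), i.e. (107/659) = 1.
Legendre symbol 1 ⇒ 659 is split.

split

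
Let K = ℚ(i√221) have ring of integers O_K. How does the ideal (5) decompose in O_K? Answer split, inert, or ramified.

split — (5) = 𝔭₁𝔭₂ with 𝔭₁ ≠ 𝔭₂

Since -221 ≢ 1 mod 4, the ring of integers is ℤ[√-221] with discriminant 4·(-221) = -884.
Since gcd(5, -884) = 1 the prime 5 does not ramify.
(-221/5) = 4^2 mod 5 = 1, giving Legendre symbol 1.
(-221/5) = 1, so 5 splits.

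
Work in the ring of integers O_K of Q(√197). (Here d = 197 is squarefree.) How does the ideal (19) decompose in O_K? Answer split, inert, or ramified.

19 splits in O_K

Since 197 ≡ 1 mod 4, the ring of integers is ℤ[(1+√197)/2] with discriminant 197.
disc(K) = 197 is not divisible by 19; 19 is unramified.
Compute (197/19) via Euler: 7^((19-1)/2) mod 19 = 1, so (197/19) = 1.
(197/19) = 1, so 19 splits.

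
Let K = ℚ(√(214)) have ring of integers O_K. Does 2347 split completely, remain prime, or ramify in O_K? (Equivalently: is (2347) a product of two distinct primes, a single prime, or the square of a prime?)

p splits

Since 214 ≢ 1 mod 4, the ring of integers is ℤ[√214] with discriminant 4·214 = 856.
disc(K) = 856 is not divisible by 2347; 2347 is unramified.
Compute (214/2347) via Euler: 214^((2347-1)/2) mod 2347 = 1, so (214/2347) = 1.
(214/2347) = 1, so 2347 splits.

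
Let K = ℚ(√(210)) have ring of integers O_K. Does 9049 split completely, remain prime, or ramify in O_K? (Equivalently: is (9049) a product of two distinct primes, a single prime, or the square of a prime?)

Since 210 ≢ 1 mod 4, the ring of integers is ℤ[√210] with discriminant 4·210 = 840.
9049 ∤ 840, so 9049 is unramified.
(210/9049) = 210^4524 mod 9049 = 9048, giving Legendre symbol -1.
(210/9049) = -1, so 9049 is inert.

remains prime (inert)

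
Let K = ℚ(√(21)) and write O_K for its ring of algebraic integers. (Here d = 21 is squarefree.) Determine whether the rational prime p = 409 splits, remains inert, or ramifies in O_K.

remains prime (inert)

21 mod 4 = 1, hence disc K = 21 and O_K = ℤ[(1+√21)/2].
409 ∤ 21, so 409 is unramified.
Legendre symbol by Euler's criterion: (21/409) ≡ 21^204 ≡ 408 (mod 409), i.e. (21/409) = -1.
Legendre symbol -1 ⇒ 409 is inert.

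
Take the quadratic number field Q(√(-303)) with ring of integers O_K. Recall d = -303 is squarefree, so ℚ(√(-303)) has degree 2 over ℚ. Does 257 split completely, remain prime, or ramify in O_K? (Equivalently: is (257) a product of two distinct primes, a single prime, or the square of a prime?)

split — (257) = 𝔭₁𝔭₂ with 𝔭₁ ≠ 𝔭₂

d = -303 ≡ 1 (mod 4), so O_K = ℤ[(1+√-303)/2] and disc(K) = d = -303.
257 ∤ -303, so 257 is unramified.
Compute (-303/257) via Euler: 211^((257-1)/2) mod 257 = 1, so (-303/257) = 1.
(-303/257) = 1, so 257 splits.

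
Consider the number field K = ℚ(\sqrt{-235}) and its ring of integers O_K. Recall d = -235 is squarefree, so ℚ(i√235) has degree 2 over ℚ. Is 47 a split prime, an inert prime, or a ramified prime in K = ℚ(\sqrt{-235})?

47 is ramified

-235 mod 4 = 1, hence disc K = -235 and O_K = ℤ[(1+√-235)/2].
Ramification test: 47 | -235. The prime 47 ramifies in K.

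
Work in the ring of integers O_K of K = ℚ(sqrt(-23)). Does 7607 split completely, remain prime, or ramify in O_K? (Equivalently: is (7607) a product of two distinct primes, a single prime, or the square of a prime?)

Since -23 ≡ 1 mod 4, the ring of integers is ℤ[(1+√-23)/2] with discriminant -23.
7607 ∤ -23, so 7607 is unramified.
Euler's criterion: (-23)^3803 mod 7607 = 7606. Thus (-23|7607) = -1.
(-23/7607) = -1, so 7607 is inert.

remains prime (inert)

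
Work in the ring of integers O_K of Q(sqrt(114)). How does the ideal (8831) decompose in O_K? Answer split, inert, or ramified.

114 mod 4 = 2, hence disc K = 4·114 = 456 and O_K = ℤ[√114].
Since gcd(8831, 456) = 1 the prime 8831 does not ramify.
Legendre symbol by Euler's criterion: (114/8831) ≡ 114^4415 ≡ 1 (mod 8831), i.e. (114/8831) = 1.
(114/8831) = 1, so 8831 splits.

split — (8831) = 𝔭₁𝔭₂ with 𝔭₁ ≠ 𝔭₂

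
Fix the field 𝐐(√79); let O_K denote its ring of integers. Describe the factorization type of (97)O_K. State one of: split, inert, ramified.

p splits

Since 79 ≢ 1 mod 4, the ring of integers is ℤ[√79] with discriminant 4·79 = 316.
97 ∤ 316, so 97 is unramified.
Legendre symbol by Euler's criterion: (79/97) ≡ 79^48 ≡ 1 (mod 97), i.e. (79/97) = 1.
d is a quadratic residue mod p, hence 97 splits in O_K.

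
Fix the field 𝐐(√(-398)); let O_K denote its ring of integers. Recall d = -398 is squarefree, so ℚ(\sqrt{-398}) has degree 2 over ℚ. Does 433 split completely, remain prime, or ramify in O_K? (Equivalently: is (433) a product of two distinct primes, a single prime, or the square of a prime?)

Since -398 ≢ 1 mod 4, the ring of integers is ℤ[√-398] with discriminant 4·(-398) = -1592.
Since gcd(433, -1592) = 1 the prime 433 does not ramify.
Compute (-398/433) via Euler: 35^((433-1)/2) mod 433 = 1, so (-398/433) = 1.
(-398/433) = 1, so 433 splits.

p splits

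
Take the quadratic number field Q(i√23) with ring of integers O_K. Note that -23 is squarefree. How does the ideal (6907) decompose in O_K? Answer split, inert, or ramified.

Since -23 ≡ 1 mod 4, the ring of integers is ℤ[(1+√-23)/2] with discriminant -23.
disc(K) = -23 is not divisible by 6907; 6907 is unramified.
Compute (-23/6907) via Euler: 6884^((6907-1)/2) mod 6907 = 6906, so (-23/6907) = -1.
Legendre symbol -1 ⇒ 6907 is inert.

inert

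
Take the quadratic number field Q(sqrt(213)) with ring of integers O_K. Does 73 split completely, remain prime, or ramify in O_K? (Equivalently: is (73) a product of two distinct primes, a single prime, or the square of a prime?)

split

213 mod 4 = 1, hence disc K = 213 and O_K = ℤ[(1+√213)/2].
disc(K) = 213 is not divisible by 73; 73 is unramified.
Compute (213/73) via Euler: 67^((73-1)/2) mod 73 = 1, so (213/73) = 1.
d is a quadratic residue mod p, hence 73 splits in O_K.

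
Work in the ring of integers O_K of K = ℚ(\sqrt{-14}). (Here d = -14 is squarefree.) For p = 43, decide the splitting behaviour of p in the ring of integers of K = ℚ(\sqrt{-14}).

p is inert

d = -14 ≡ 2 (mod 4), so O_K = ℤ[√-14] and disc(K) = 4d = -56.
Since gcd(43, -56) = 1 the prime 43 does not ramify.
(-14/43) = 29^21 mod 43 = 42, giving Legendre symbol -1.
Legendre symbol -1 ⇒ 43 is inert.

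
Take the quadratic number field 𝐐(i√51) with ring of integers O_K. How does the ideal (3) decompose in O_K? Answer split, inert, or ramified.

-51 mod 4 = 1, hence disc K = -51 and O_K = ℤ[(1+√-51)/2].
Ramification test: 3 | -51. The prime 3 ramifies in K.

ramified — (3) = 𝔭²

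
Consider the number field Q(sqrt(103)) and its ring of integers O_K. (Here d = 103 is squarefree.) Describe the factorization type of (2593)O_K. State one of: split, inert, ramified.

2593 splits in O_K

d = 103 ≡ 3 (mod 4), so O_K = ℤ[√103] and disc(K) = 4d = 412.
2593 ∤ 412, so 2593 is unramified.
(103/2593) = 103^1296 mod 2593 = 1, giving Legendre symbol 1.
Legendre symbol 1 ⇒ 2593 is split.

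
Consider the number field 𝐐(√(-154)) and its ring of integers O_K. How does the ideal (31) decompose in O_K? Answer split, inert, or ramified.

d = -154 ≡ 2 (mod 4), so O_K = ℤ[√-154] and disc(K) = 4d = -616.
disc(K) = -616 is not divisible by 31; 31 is unramified.
(-154/31) = 1^15 mod 31 = 1, giving Legendre symbol 1.
(-154/31) = 1, so 31 splits.

p splits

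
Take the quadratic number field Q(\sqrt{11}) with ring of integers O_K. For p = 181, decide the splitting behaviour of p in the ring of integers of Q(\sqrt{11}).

p splits

Since 11 ≢ 1 mod 4, the ring of integers is ℤ[√11] with discriminant 4·11 = 44.
181 ∤ 44, so 181 is unramified.
Euler's criterion: 11^90 mod 181 = 1. Thus (11|181) = 1.
(11/181) = 1, so 181 splits.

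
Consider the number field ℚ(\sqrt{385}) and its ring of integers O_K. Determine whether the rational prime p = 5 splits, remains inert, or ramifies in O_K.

385 mod 4 = 1, hence disc K = 385 and O_K = ℤ[(1+√385)/2].
5 divides disc(K) = 385, so 5 ramifies.

5 is ramified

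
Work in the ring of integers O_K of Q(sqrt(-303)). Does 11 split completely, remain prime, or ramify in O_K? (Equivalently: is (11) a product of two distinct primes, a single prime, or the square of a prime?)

d = -303 ≡ 1 (mod 4), so O_K = ℤ[(1+√-303)/2] and disc(K) = d = -303.
disc(K) = -303 is not divisible by 11; 11 is unramified.
Euler's criterion: (-303)^5 mod 11 = 1. Thus (-303|11) = 1.
Legendre symbol 1 ⇒ 11 is split.

p splits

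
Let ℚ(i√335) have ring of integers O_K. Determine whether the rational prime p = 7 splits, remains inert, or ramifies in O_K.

split — (7) = 𝔭₁𝔭₂ with 𝔭₁ ≠ 𝔭₂

d = -335 ≡ 1 (mod 4), so O_K = ℤ[(1+√-335)/2] and disc(K) = d = -335.
7 ∤ -335, so 7 is unramified.
Compute (-335/7) via Euler: 1^((7-1)/2) mod 7 = 1, so (-335/7) = 1.
d is a quadratic residue mod p, hence 7 splits in O_K.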